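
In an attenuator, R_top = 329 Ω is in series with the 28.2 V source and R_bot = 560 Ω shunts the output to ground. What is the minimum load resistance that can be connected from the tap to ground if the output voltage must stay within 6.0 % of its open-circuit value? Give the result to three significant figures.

R_L(min) ≈ 3.25 kΩ

Output resistance R_th = R_top‖R_bot = (329 × 560)/889.0 = 207.2 Ω.
The fractional drop is R_th/(R_th + R_L); requiring this ≤ 0.0600 gives R_L ≥ R_th(1/0.0600 − 1) = 207.2 × 15.67 = 3.25 kΩ.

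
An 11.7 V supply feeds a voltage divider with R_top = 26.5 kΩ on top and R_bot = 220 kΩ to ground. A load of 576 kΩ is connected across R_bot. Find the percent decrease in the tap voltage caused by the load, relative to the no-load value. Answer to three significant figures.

3.94 %

The divider's output (Thévenin) resistance is R_top‖R_bot = 23.65 kΩ.
Fractional drop under load = R_th/(R_th + R_L) = 23.65 / (23.65 + 576) = 0.03944.
So the output falls by 3.94 %.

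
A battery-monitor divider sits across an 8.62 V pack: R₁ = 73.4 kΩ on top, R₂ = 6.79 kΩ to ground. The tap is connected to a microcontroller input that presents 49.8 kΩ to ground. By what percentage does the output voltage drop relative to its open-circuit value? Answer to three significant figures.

11.1 %

Unloaded V = 8.62 × 6.79/80.19 = 0.72989 V.
Loaded: R₂‖R_L = 5.975 kΩ, giving V = 8.62 × 5.975/79.38 = 0.64891 V.
Drop = (0.72989 − 0.64891) / 0.72989 = 11.1 %.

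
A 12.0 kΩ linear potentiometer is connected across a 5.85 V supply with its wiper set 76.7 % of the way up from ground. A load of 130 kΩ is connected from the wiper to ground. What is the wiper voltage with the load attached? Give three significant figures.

The wiper splits the pot into (1−α)R = 2.796 kΩ above and αR = 9.204 kΩ below.
Lower section ‖ load = 8.595 kΩ.
V_wiper = 5.85 × 8.595/(2.796 + 8.595) = 4.41 V.

V ≈ 4.41 V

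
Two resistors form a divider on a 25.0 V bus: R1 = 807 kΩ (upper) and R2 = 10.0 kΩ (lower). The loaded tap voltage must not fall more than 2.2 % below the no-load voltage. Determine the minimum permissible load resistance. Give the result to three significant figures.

R_L(min) ≈ 439 kΩ

Output resistance R_th = R1‖R2 = (807 × 10.0)/817.0 = 9.878 kΩ.
The fractional drop is R_th/(R_th + R_L); requiring this ≤ 0.0220 gives R_L ≥ R_th(1/0.0220 − 1) = 9.878 × 44.45 = 439 kΩ.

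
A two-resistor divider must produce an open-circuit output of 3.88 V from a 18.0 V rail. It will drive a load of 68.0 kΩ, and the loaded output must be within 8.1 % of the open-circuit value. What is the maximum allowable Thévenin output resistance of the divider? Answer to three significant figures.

R_th ≤ 5.99 kΩ

Loading drop = R_th/(R_th + R_L) ≤ 0.0810, so R_th ≤ R_L · ε/(1−ε) = 68.0 kΩ × 0.0810/0.9190 = 5.99 kΩ.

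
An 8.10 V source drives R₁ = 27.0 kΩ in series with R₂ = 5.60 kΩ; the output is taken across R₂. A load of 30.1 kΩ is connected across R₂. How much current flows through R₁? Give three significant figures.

I ≈ 0.255 mA

R₂‖R_L = 4.722 kΩ, so the source sees R₁ + R₂‖R_L = 31.72 kΩ.
I = 8.10 V / 31.72 kΩ = 0.255 mA.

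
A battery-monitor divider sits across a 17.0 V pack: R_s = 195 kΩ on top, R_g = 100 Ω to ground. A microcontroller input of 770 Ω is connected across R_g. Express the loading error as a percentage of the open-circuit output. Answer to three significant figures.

11.5 %

Unloaded V = 17.0 × 100/195100 = 0.0087135 V.
Loaded: R_g‖R_L = 88.51 Ω, giving V = 17.0 × 88.51/195100 = 0.0077124 V.
Drop = (0.0087135 − 0.0077124) / 0.0087135 = 11.5 %.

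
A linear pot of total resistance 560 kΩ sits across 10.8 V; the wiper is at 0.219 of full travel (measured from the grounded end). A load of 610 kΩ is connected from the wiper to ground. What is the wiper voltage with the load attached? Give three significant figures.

V ≈ 2.04 V

The wiper splits the pot into (1−α)R = 437.4 kΩ above and αR = 122.6 kΩ below.
Lower section ‖ load = 102.1 kΩ.
V_wiper = 10.8 × 102.1/(437.4 + 102.1) = 2.04 V.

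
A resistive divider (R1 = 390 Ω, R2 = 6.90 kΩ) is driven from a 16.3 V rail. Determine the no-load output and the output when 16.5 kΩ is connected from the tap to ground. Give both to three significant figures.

Unloaded: 15.4 V; loaded: 15.1 V

Open-circuit: V = 16.3 × 6900/(390 + 6900) = 15.4 V.
With the load, R2 becomes R2‖R_L = 4865 Ω, so V = 16.3 × 4865/5255 = 15.1 V.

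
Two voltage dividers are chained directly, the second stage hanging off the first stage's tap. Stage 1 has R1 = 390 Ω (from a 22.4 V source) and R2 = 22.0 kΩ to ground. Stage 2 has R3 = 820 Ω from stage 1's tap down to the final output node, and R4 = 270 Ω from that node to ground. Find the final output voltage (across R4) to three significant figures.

V_out ≈ 4.03 V

Stage 2 presents R3+R4 = 1090 Ω as a load on stage 1's tap.
Stage 1's lower leg becomes R2‖(R3+R4) = 1039 Ω, so V_mid = 22.4 × 1039/1429 = 16.28 V.
Stage 2 is itself unloaded: V_out = V_mid × R4/(R3+R4) = 16.28 × 270/1090 = 4.03 V.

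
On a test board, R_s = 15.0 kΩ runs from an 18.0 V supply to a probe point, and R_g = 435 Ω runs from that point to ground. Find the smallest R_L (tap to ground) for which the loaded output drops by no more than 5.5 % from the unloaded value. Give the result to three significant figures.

Output resistance R_th = R_s‖R_g = (15000 × 435)/15440 = 422.7 Ω.
The fractional drop is R_th/(R_th + R_L); requiring this ≤ 0.0550 gives R_L ≥ R_th(1/0.0550 − 1) = 422.7 × 17.18 = 7.26 kΩ.

R_L(min) ≈ 7.26 kΩ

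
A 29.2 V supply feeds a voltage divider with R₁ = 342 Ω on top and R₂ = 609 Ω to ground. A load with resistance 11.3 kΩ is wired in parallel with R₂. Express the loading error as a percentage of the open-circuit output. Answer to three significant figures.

1.90 %

The divider's output (Thévenin) resistance is R₁‖R₂ = 219.0 Ω.
Fractional drop under load = R_th/(R_th + R_L) = 219.0 / (219.0 + 11300) = 0.01901.
So the output falls by 1.90 %.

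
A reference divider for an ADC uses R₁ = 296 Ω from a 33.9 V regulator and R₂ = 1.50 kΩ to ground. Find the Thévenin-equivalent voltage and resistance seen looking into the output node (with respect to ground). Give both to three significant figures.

V_th = 28.3 V, R_th = 247 Ω

V_th is the open-circuit tap voltage: 33.9 × 1500/(296 + 1500) = 28.3 V.
With the supply zeroed, R₁ and R₂ appear in parallel from the tap: R_th = R₁‖R₂ = (296 × 1500)/1796 = 247 Ω.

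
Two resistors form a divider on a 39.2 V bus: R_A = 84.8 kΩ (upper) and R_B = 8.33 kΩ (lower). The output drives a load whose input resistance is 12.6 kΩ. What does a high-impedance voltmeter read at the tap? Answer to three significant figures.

V_out ≈ 2.19 V

The load sits in parallel with R_B: R_B‖R_L = (8.33 × 12.6) / (8.33 + 12.6) = 5.015 kΩ.
V_out = 39.2 × 5.015 / (84.8 + 5.015) = 39.2 × 5.015/89.81 = 2.19 V.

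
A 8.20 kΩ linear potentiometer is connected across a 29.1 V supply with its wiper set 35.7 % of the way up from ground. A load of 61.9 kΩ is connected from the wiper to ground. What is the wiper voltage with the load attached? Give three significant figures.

The wiper splits the pot into (1−α)R = 5.273 kΩ above and αR = 2.927 kΩ below.
Lower section ‖ load = 2.795 kΩ.
V_wiper = 29.1 × 2.795/(5.273 + 2.795) = 10.1 V.

V ≈ 10.1 V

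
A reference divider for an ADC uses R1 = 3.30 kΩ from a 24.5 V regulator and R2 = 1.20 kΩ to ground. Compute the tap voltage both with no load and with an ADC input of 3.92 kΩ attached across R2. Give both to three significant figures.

Open-circuit: V = 24.5 × 1.20/(3.30 + 1.20) = 6.53 V.
With the load, R2 becomes R2‖R_L = 0.9187 kΩ, so V = 24.5 × 0.9187/4.219 = 5.34 V.

Unloaded: 6.53 V; loaded: 5.34 V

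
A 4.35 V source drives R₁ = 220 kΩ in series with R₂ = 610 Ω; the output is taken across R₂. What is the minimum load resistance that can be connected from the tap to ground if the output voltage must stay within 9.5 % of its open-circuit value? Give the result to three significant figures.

Output resistance R_th = R₁‖R₂ = (220000 × 610)/220600 = 608.3 Ω.
The fractional drop is R_th/(R_th + R_L); requiring this ≤ 0.0950 gives R_L ≥ R_th(1/0.0950 − 1) = 608.3 × 9.526 = 5.79 kΩ.

R_L(min) ≈ 5.79 kΩ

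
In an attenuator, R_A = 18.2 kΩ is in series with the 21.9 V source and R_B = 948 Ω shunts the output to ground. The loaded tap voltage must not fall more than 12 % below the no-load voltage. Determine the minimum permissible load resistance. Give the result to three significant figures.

Output resistance R_th = R_A‖R_B = (18200 × 948)/19150 = 901.1 Ω.
The fractional drop is R_th/(R_th + R_L); requiring this ≤ 0.120 gives R_L ≥ R_th(1/0.120 − 1) = 901.1 × 7.333 = 6.61 kΩ.

R_L(min) ≈ 6.61 kΩ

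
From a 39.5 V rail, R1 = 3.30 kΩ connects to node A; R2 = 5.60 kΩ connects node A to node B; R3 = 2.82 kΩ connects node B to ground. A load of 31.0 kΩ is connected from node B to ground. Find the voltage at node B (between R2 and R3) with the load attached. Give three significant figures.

V ≈ 8.89 V

At node B, R3 is in parallel with the load: R3‖R_L = 2.585 kΩ.
Below node A the resistance is R2 + (R3‖R_L) = 8.185 kΩ, so V_A = 39.5 × 8.185/11.48 = 28.15 V.
Then V_B = V_A × (R3‖R_L)/(R2 + R3‖R_L) = 28.15 × 2.585/8.185 = 8.89 V.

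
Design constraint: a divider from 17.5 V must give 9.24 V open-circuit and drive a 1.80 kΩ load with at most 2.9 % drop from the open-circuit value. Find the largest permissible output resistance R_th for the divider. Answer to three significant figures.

Loading drop = R_th/(R_th + R_L) ≤ 0.0290, so R_th ≤ R_L · ε/(1−ε) = 1.80 kΩ × 0.0290/0.9710 = 53.8 Ω.

R_th ≤ 53.8 Ω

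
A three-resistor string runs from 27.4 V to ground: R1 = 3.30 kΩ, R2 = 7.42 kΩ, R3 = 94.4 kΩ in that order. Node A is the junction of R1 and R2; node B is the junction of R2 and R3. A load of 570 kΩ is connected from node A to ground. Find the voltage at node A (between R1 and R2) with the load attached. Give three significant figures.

V ≈ 26.4 V

Below node A the series string R2+R3 = 101.8 kΩ sits in parallel with the 570 kΩ load: 86.39 kΩ.
V_A = 27.4 × 86.39/(3.30 + 86.39) = 26.4 V.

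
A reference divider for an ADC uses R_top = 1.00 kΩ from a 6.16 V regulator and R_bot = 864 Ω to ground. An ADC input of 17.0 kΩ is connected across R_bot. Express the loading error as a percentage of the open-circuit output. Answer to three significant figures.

2.65 %

The divider's output (Thévenin) resistance is R_top‖R_bot = 463.5 Ω.
Fractional drop under load = R_th/(R_th + R_L) = 463.5 / (463.5 + 17000) = 0.02654.
So the output falls by 2.65 %.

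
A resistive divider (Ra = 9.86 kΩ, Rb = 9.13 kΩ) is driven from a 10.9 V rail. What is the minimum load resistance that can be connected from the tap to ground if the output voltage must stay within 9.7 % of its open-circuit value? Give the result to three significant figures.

R_L(min) ≈ 44.1 kΩ

Output resistance R_th = Ra‖Rb = (9.86 × 9.13)/18.99 = 4.740 kΩ.
The fractional drop is R_th/(R_th + R_L); requiring this ≤ 0.0970 gives R_L ≥ R_th(1/0.0970 − 1) = 4.740 × 9.309 = 44.1 kΩ.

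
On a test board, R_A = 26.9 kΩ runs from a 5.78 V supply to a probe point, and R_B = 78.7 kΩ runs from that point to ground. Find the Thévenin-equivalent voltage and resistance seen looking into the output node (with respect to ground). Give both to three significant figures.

V_th = 4.31 V, R_th = 20.0 kΩ

V_th is the open-circuit tap voltage: 5.78 × 78.7/(26.9 + 78.7) = 4.31 V.
With the supply zeroed, R_A and R_B appear in parallel from the tap: R_th = R_A‖R_B = (26.9 × 78.7)/105.6 = 20.0 kΩ.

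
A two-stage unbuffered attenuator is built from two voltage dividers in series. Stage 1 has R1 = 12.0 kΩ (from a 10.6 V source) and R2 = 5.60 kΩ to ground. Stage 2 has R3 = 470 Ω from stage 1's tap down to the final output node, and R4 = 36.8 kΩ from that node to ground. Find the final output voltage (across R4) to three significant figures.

Stage 2 presents R3+R4 = 37270 Ω as a load on stage 1's tap.
Stage 1's lower leg becomes R2‖(R3+R4) = 4868 Ω, so V_mid = 10.6 × 4868/16870 = 3.059 V.
Stage 2 is itself unloaded: V_out = V_mid × R4/(R3+R4) = 3.059 × 36800/37270 = 3.02 V.

V_out ≈ 3.02 V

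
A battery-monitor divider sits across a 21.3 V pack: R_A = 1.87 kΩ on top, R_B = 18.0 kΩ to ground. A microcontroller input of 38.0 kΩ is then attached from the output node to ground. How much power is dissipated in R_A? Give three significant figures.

Total resistance from the source is R_A + (R_B‖R_L) = 14.08 kΩ, so I = 21.3/14.08 kΩ = 1.512 mA.
P = I²·R_A = (1.512 mA)² × 1.87 kΩ = 4.28 mW.

P ≈ 4.28 mW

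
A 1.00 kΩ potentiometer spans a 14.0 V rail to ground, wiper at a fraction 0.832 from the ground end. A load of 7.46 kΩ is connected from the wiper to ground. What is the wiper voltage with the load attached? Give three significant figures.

The wiper splits the pot into (1−α)R = 168.0 Ω above and αR = 832.0 Ω below.
Lower section ‖ load = 748.5 Ω.
V_wiper = 14.0 × 748.5/(168.0 + 748.5) = 11.4 V.

V ≈ 11.4 V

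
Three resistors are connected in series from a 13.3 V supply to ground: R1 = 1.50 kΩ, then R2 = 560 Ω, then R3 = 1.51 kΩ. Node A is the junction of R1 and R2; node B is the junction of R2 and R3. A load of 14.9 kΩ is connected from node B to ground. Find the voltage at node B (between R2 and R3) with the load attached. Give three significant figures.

At node B, R3 is in parallel with the load: R3‖R_L = 1371 Ω.
Below node A the resistance is R2 + (R3‖R_L) = 1931 Ω, so V_A = 13.3 × 1931/3431 = 7.485 V.
Then V_B = V_A × (R3‖R_L)/(R2 + R3‖R_L) = 7.485 × 1371/1931 = 5.31 V.

V ≈ 5.31 V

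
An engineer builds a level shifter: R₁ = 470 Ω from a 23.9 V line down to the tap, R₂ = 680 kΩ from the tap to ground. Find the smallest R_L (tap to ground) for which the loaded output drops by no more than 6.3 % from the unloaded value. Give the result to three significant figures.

Output resistance R_th = R₁‖R₂ = (470 × 680000)/680500 = 469.7 Ω.
The fractional drop is R_th/(R_th + R_L); requiring this ≤ 0.0630 gives R_L ≥ R_th(1/0.0630 − 1) = 469.7 × 14.87 = 6.99 kΩ.

R_L(min) ≈ 6.99 kΩ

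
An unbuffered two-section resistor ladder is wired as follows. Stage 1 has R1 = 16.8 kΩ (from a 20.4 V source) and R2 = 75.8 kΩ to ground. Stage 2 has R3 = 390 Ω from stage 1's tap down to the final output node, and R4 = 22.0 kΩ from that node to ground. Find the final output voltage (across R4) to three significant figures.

V_out ≈ 10.2 V

Stage 2 presents R3+R4 = 22390 Ω as a load on stage 1's tap.
Stage 1's lower leg becomes R2‖(R3+R4) = 17280 Ω, so V_mid = 20.4 × 17280/34080 = 10.34 V.
Stage 2 is itself unloaded: V_out = V_mid × R4/(R3+R4) = 10.34 × 22000/22390 = 10.2 V.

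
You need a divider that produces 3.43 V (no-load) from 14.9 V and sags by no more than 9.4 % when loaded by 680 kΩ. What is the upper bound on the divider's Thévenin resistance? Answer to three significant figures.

R_th ≤ 70.6 kΩ

Loading drop = R_th/(R_th + R_L) ≤ 0.0940, so R_th ≤ R_L · ε/(1−ε) = 680 kΩ × 0.0940/0.9060 = 70.6 kΩ.
(Any R1, R2 with R2/(R1+R2) = 0.230 and R1‖R2 ≤ 70.6 kΩ will meet the spec.)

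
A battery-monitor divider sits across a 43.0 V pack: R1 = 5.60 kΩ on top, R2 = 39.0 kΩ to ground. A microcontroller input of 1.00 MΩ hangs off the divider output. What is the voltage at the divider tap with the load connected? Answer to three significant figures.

V_out ≈ 37.4 V

The load sits in parallel with R2: R2‖R_L = (39.0 × 1000) / (39.0 + 1000) = 37.54 kΩ.
V_out = 43.0 × 37.54 / (5.60 + 37.54) = 43.0 × 37.54/43.14 = 37.4 V.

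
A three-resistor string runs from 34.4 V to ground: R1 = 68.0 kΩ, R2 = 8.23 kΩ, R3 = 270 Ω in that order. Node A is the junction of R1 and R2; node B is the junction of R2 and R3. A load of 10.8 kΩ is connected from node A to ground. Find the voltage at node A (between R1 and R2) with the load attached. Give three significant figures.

Below node A the series string R2+R3 = 8500 Ω sits in parallel with the 10800 Ω load: 4756 Ω.
V_A = 34.4 × 4756/(68000 + 4756) = 2.25 V.

V ≈ 2.25 V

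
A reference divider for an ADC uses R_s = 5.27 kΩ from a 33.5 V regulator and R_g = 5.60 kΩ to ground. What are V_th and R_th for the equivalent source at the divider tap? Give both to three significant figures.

V_th is the open-circuit tap voltage: 33.5 × 5.60/(5.27 + 5.60) = 17.3 V.
With the supply zeroed, R_s and R_g appear in parallel from the tap: R_th = R_s‖R_g = (5.27 × 5.60)/10.87 = 2.71 kΩ.

V_th = 17.3 V, R_th = 2.71 kΩ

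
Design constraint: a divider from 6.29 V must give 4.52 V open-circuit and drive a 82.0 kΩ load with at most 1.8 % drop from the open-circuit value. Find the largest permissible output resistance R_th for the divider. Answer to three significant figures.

R_th ≤ 1.50 kΩ

Loading drop = R_th/(R_th + R_L) ≤ 0.0180, so R_th ≤ R_L · ε/(1−ε) = 82.0 kΩ × 0.0180/0.9820 = 1.50 kΩ.
(Any R1, R2 with R2/(R1+R2) = 0.719 and R1‖R2 ≤ 1.50 kΩ will meet the spec.)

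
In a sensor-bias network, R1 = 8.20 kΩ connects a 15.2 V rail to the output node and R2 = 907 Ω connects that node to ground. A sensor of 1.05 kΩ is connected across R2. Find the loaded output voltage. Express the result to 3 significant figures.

The load sits in parallel with R2: R2‖R_L = (907 × 1050) / (907 + 1050) = 486.6 Ω.
V_out = 15.2 × 486.6 / (8200 + 486.6) = 15.2 × 486.6/8687 = 0.852 V.

V_out ≈ 0.852 V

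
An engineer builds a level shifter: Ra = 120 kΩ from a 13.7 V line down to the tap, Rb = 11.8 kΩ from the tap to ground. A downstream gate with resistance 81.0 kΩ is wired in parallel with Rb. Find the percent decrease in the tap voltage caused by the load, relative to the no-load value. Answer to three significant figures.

The divider's output (Thévenin) resistance is Ra‖Rb = 10.74 kΩ.
Fractional drop under load = R_th/(R_th + R_L) = 10.74 / (10.74 + 81.0) = 0.1171.
So the output falls by 11.7 %.

11.7 %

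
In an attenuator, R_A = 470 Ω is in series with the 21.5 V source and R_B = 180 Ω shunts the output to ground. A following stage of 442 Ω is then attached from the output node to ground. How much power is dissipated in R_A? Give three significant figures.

Total resistance from the source is R_A + (R_B‖R_L) = 597.9 Ω, so I = 21.5/597.9 Ω = 35.96 mA.
P = I²·R_A = (35.96 mA)² × 470 Ω = 608 mW.

P ≈ 608 mW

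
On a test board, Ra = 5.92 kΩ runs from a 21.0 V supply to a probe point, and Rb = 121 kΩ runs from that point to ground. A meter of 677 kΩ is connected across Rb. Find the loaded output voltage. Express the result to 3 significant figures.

V_out ≈ 19.9 V

The load sits in parallel with Rb: Rb‖R_L = (121 × 677) / (121 + 677) = 102.7 kΩ.
V_out = 21.0 × 102.7 / (5.92 + 102.7) = 21.0 × 102.7/108.6 = 19.9 V.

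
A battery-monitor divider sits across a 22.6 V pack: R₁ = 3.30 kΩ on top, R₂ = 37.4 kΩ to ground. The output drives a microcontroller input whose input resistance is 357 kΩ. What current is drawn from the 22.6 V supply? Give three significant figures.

R₂‖R_L = 33.85 kΩ, so the source sees R₁ + R₂‖R_L = 37.15 kΩ.
I = 22.6 V / 37.15 kΩ = 0.608 mA.

I ≈ 0.608 mA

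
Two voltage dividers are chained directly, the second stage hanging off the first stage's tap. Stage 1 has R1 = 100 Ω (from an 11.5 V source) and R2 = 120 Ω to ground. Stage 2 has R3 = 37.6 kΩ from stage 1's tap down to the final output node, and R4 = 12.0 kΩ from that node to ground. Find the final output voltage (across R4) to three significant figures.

V_out ≈ 1.52 V

Stage 2 presents R3+R4 = 49600 Ω as a load on stage 1's tap.
Stage 1's lower leg becomes R2‖(R3+R4) = 119.7 Ω, so V_mid = 11.5 × 119.7/219.7 = 6.266 V.
Stage 2 is itself unloaded: V_out = V_mid × R4/(R3+R4) = 6.266 × 12000/49600 = 1.52 V.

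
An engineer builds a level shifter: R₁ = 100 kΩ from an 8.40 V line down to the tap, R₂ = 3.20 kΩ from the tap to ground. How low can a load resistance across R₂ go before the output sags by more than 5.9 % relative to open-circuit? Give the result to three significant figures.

R_L(min) ≈ 49.5 kΩ

Output resistance R_th = R₁‖R₂ = (100 × 3.20)/103.2 = 3.101 kΩ.
The fractional drop is R_th/(R_th + R_L); requiring this ≤ 0.0590 gives R_L ≥ R_th(1/0.0590 − 1) = 3.101 × 15.95 = 49.5 kΩ.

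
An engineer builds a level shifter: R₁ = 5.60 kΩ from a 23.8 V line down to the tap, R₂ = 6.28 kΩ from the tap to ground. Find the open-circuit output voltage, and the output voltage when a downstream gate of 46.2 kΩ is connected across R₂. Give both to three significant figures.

Unloaded: 12.6 V; loaded: 11.8 V

Open-circuit: V = 23.8 × 6.28/(5.60 + 6.28) = 12.6 V.
With the load, R₂ becomes R₂‖R_L = 5.529 kΩ, so V = 23.8 × 5.529/11.13 = 11.8 V.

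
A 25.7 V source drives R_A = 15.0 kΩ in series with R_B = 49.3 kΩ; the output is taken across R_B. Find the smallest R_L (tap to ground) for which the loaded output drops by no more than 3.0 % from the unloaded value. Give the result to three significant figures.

Output resistance R_th = R_A‖R_B = (15.0 × 49.3)/64.30 = 11.50 kΩ.
The fractional drop is R_th/(R_th + R_L); requiring this ≤ 0.0300 gives R_L ≥ R_th(1/0.0300 − 1) = 11.50 × 32.33 = 372 kΩ.

R_L(min) ≈ 372 kΩ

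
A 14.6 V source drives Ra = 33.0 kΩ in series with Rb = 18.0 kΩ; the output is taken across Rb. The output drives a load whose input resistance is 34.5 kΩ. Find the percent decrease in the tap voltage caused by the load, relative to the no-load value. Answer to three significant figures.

25.2 %

The divider's output (Thévenin) resistance is Ra‖Rb = 11.65 kΩ.
Fractional drop under load = R_th/(R_th + R_L) = 11.65 / (11.65 + 34.5) = 0.2524.
So the output falls by 25.2 %.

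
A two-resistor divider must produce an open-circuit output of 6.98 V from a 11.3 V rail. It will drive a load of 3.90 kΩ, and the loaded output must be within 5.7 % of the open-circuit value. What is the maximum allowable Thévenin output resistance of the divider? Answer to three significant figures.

Loading drop = R_th/(R_th + R_L) ≤ 0.0570, so R_th ≤ R_L · ε/(1−ε) = 3.90 kΩ × 0.0570/0.9430 = 236 Ω.

R_th ≤ 236 Ω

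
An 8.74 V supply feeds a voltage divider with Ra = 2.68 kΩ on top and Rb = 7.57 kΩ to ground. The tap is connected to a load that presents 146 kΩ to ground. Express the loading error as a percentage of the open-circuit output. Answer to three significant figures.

The divider's output (Thévenin) resistance is Ra‖Rb = 1.979 kΩ.
Fractional drop under load = R_th/(R_th + R_L) = 1.979 / (1.979 + 146) = 0.01338.
So the output falls by 1.34 %.

1.34 %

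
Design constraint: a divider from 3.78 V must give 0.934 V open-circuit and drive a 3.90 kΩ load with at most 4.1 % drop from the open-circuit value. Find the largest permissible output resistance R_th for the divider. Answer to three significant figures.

Loading drop = R_th/(R_th + R_L) ≤ 0.0410, so R_th ≤ R_L · ε/(1−ε) = 3.90 kΩ × 0.0410/0.9590 = 167 Ω.

R_th ≤ 167 Ω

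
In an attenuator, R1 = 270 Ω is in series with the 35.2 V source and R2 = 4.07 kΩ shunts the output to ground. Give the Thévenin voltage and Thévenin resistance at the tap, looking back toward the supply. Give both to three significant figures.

V_th is the open-circuit tap voltage: 35.2 × 4070/(270 + 4070) = 33.0 V.
With the supply zeroed, R1 and R2 appear in parallel from the tap: R_th = R1‖R2 = (270 × 4070)/4340 = 253 Ω.

V_th = 33.0 V, R_th = 253 Ω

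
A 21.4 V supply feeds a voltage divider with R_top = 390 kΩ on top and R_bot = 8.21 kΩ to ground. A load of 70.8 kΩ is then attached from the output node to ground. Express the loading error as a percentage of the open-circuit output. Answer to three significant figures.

Unloaded V = 21.4 × 8.21/398.2 = 0.44121 V.
Loaded: R_bot‖R_L = 7.357 kΩ, giving V = 21.4 × 7.357/397.4 = 0.39621 V.
Drop = (0.44121 − 0.39621) / 0.44121 = 10.2 %.

10.2 %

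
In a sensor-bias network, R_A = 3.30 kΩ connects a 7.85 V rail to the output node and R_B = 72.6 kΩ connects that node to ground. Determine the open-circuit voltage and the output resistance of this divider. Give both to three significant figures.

V_th is the open-circuit tap voltage: 7.85 × 72.6/(3.30 + 72.6) = 7.51 V.
With the supply zeroed, R_A and R_B appear in parallel from the tap: R_th = R_A‖R_B = (3.30 × 72.6)/75.90 = 3.16 kΩ.

V_th = 7.51 V, R_th = 3.16 kΩ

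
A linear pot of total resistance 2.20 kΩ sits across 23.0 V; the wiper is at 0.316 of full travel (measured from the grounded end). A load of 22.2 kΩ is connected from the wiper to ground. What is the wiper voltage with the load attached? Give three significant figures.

V ≈ 7.12 V

The wiper splits the pot into (1−α)R = 1505 Ω above and αR = 695.2 Ω below.
Lower section ‖ load = 674.1 Ω.
V_wiper = 23.0 × 674.1/(1505 + 674.1) = 7.12 V.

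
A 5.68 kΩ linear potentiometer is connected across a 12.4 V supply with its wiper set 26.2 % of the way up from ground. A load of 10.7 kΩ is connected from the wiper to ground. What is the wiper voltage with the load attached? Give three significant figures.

The wiper splits the pot into (1−α)R = 4.192 kΩ above and αR = 1.488 kΩ below.
Lower section ‖ load = 1.306 kΩ.
V_wiper = 12.4 × 1.306/(4.192 + 1.306) = 2.95 V.

V ≈ 2.95 V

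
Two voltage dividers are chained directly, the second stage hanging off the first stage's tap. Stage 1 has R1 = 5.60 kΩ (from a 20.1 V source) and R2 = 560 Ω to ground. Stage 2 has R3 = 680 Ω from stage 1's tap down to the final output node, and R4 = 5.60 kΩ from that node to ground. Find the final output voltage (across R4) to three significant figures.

Stage 2 presents R3+R4 = 6280 Ω as a load on stage 1's tap.
Stage 1's lower leg becomes R2‖(R3+R4) = 514.2 Ω, so V_mid = 20.1 × 514.2/6114 = 1.690 V.
Stage 2 is itself unloaded: V_out = V_mid × R4/(R3+R4) = 1.690 × 5600/6280 = 1.51 V.

V_out ≈ 1.51 V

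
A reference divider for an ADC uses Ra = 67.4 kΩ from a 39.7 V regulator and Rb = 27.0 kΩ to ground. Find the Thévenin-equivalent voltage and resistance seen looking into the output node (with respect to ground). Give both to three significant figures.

V_th is the open-circuit tap voltage: 39.7 × 27.0/(67.4 + 27.0) = 11.4 V.
With the supply zeroed, Ra and Rb appear in parallel from the tap: R_th = Ra‖Rb = (67.4 × 27.0)/94.40 = 19.3 kΩ.

V_th = 11.4 V, R_th = 19.3 kΩ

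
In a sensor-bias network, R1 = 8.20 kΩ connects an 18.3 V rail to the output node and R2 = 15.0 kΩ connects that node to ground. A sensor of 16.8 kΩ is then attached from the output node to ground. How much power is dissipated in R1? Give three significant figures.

P ≈ 10.6 mW

Total resistance from the source is R1 + (R2‖R_L) = 16.12 kΩ, so I = 18.3/16.12 kΩ = 1.135 mA.
P = I²·R1 = (1.135 mA)² × 8.20 kΩ = 10.6 mW.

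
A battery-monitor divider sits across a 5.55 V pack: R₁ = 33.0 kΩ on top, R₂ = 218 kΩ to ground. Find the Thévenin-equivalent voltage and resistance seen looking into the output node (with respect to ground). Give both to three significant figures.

V_th = 4.82 V, R_th = 28.7 kΩ

V_th is the open-circuit tap voltage: 5.55 × 218/(33.0 + 218) = 4.82 V.
With the supply zeroed, R₁ and R₂ appear in parallel from the tap: R_th = R₁‖R₂ = (33.0 × 218)/251.0 = 28.7 kΩ.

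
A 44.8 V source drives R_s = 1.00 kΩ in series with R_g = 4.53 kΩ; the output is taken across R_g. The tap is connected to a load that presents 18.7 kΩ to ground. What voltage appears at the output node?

The load sits in parallel with R_g: R_g‖R_L = (4.53 × 18.7) / (4.53 + 18.7) = 3.647 kΩ.
V_out = 44.8 × 3.647 / (1.00 + 3.647) = 44.8 × 3.647/4.647 = 35.2 V.

V_out ≈ 35.2 V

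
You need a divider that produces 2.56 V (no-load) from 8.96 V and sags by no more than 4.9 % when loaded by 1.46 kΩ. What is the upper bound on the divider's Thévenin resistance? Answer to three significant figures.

R_th ≤ 75.2 Ω

Loading drop = R_th/(R_th + R_L) ≤ 0.0490, so R_th ≤ R_L · ε/(1−ε) = 1.46 kΩ × 0.0490/0.9510 = 75.2 Ω.
(Any R1, R2 with R2/(R1+R2) = 0.286 and R1‖R2 ≤ 75.2 Ω will meet the spec.)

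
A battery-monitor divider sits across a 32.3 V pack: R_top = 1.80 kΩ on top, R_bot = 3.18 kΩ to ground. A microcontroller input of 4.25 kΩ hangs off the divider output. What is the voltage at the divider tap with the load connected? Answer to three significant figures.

V_out ≈ 16.2 V

The load sits in parallel with R_bot: R_bot‖R_L = (3.18 × 4.25) / (3.18 + 4.25) = 1.819 kΩ.
V_out = 32.3 × 1.819 / (1.80 + 1.819) = 32.3 × 1.819/3.619 = 16.2 V.
(Unloaded it would have been 20.6 V.)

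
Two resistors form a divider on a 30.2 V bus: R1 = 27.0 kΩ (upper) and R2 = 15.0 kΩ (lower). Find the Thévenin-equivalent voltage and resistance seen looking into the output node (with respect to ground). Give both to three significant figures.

V_th is the open-circuit tap voltage: 30.2 × 15.0/(27.0 + 15.0) = 10.8 V.
With the supply zeroed, R1 and R2 appear in parallel from the tap: R_th = R1‖R2 = (27.0 × 15.0)/42.00 = 9.64 kΩ.

V_th = 10.8 V, R_th = 9.64 kΩ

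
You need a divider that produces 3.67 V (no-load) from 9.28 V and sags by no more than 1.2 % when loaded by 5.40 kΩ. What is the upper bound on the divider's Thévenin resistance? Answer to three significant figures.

R_th ≤ 65.6 Ω

Loading drop = R_th/(R_th + R_L) ≤ 0.0120, so R_th ≤ R_L · ε/(1−ε) = 5.40 kΩ × 0.0120/0.9880 = 65.6 Ω.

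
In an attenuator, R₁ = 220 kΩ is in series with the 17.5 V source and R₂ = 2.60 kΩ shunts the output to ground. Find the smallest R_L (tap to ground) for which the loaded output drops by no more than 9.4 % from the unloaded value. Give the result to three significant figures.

Output resistance R_th = R₁‖R₂ = (220 × 2.60)/222.6 = 2.570 kΩ.
The fractional drop is R_th/(R_th + R_L); requiring this ≤ 0.0940 gives R_L ≥ R_th(1/0.0940 − 1) = 2.570 × 9.638 = 24.8 kΩ.

R_L(min) ≈ 24.8 kΩ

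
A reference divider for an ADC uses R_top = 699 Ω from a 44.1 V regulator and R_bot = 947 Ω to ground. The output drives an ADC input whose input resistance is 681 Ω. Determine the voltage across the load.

V_out ≈ 16.0 V

The load sits in parallel with R_bot: R_bot‖R_L = (947 × 681) / (947 + 681) = 396.1 Ω.
V_out = 44.1 × 396.1 / (699 + 396.1) = 44.1 × 396.1/1095 = 16.0 V.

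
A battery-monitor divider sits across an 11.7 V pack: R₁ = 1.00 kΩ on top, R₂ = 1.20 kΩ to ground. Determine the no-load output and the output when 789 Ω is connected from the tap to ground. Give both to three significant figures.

Open-circuit: V = 11.7 × 1200/(1000 + 1200) = 6.38 V.
With the load, R₂ becomes R₂‖R_L = 476.0 Ω, so V = 11.7 × 476.0/1476 = 3.77 V.

Unloaded: 6.38 V; loaded: 3.77 V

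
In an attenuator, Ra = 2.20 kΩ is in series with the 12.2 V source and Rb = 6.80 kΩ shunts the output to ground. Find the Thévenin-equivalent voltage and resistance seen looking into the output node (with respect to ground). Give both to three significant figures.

V_th is the open-circuit tap voltage: 12.2 × 6.80/(2.20 + 6.80) = 9.22 V.
With the supply zeroed, Ra and Rb appear in parallel from the tap: R_th = Ra‖Rb = (2.20 × 6.80)/9.000 = 1.66 kΩ.

V_th = 9.22 V, R_th = 1.66 kΩ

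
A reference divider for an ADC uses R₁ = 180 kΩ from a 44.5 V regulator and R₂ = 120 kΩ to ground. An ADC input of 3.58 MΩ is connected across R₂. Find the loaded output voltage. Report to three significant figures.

The load sits in parallel with R₂: R₂‖R_L = (120 × 3580) / (120 + 3580) = 116.1 kΩ.
V_out = 44.5 × 116.1 / (180 + 116.1) = 44.5 × 116.1/296.1 = 17.4 V.
(Unloaded it would have been 17.8 V.)

V_out ≈ 17.4 V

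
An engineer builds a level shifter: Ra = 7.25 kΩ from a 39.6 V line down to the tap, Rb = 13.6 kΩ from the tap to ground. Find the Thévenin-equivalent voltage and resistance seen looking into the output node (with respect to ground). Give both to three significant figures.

V_th is the open-circuit tap voltage: 39.6 × 13.6/(7.25 + 13.6) = 25.8 V.
With the supply zeroed, Ra and Rb appear in parallel from the tap: R_th = Ra‖Rb = (7.25 × 13.6)/20.85 = 4.73 kΩ.

V_th = 25.8 V, R_th = 4.73 kΩ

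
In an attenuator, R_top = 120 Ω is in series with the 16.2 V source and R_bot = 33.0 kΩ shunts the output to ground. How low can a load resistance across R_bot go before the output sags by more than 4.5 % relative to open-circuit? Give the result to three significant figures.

R_L(min) ≈ 2.54 kΩ

Output resistance R_th = R_top‖R_bot = (120 × 33000)/33120 = 119.6 Ω.
The fractional drop is R_th/(R_th + R_L); requiring this ≤ 0.0450 gives R_L ≥ R_th(1/0.0450 − 1) = 119.6 × 21.22 = 2.54 kΩ.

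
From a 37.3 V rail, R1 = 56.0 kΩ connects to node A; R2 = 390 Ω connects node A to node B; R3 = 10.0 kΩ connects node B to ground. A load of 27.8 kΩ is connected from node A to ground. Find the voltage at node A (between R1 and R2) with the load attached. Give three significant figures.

V ≈ 4.44 V

Below node A the series string R2+R3 = 10390 Ω sits in parallel with the 27800 Ω load: 7563 Ω.
V_A = 37.3 × 7563/(56000 + 7563) = 4.44 V.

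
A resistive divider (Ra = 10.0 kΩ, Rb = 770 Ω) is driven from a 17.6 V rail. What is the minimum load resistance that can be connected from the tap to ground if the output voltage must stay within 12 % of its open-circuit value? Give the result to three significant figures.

Output resistance R_th = Ra‖Rb = (10000 × 770)/10770 = 714.9 Ω.
The fractional drop is R_th/(R_th + R_L); requiring this ≤ 0.120 gives R_L ≥ R_th(1/0.120 − 1) = 714.9 × 7.333 = 5.24 kΩ.

R_L(min) ≈ 5.24 kΩ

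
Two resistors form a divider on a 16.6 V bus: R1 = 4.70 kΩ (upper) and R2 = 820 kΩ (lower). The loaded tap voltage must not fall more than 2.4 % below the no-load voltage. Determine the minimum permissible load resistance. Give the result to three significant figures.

Output resistance R_th = R1‖R2 = (4.70 × 820)/824.7 = 4.673 kΩ.
The fractional drop is R_th/(R_th + R_L); requiring this ≤ 0.0240 gives R_L ≥ R_th(1/0.0240 − 1) = 4.673 × 40.67 = 190 kΩ.

R_L(min) ≈ 190 kΩ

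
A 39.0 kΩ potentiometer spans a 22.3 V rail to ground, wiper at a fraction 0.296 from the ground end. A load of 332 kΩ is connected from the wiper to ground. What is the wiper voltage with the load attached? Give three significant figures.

The wiper splits the pot into (1−α)R = 27.46 kΩ above and αR = 11.54 kΩ below.
Lower section ‖ load = 11.16 kΩ.
V_wiper = 22.3 × 11.16/(27.46 + 11.16) = 6.44 V.

V ≈ 6.44 V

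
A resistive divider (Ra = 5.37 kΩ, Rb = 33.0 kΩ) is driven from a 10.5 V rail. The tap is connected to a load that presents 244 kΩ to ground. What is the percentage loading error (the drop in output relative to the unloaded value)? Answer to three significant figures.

The divider's output (Thévenin) resistance is Ra‖Rb = 4.618 kΩ.
Fractional drop under load = R_th/(R_th + R_L) = 4.618 / (4.618 + 244) = 0.01858.
So the output falls by 1.86 %.

1.86 %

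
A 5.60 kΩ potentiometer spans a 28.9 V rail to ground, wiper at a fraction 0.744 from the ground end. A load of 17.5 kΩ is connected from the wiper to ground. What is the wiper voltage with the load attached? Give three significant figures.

V ≈ 20.3 V

The wiper splits the pot into (1−α)R = 1.434 kΩ above and αR = 4.166 kΩ below.
Lower section ‖ load = 3.365 kΩ.
V_wiper = 28.9 × 3.365/(1.434 + 3.365) = 20.3 V.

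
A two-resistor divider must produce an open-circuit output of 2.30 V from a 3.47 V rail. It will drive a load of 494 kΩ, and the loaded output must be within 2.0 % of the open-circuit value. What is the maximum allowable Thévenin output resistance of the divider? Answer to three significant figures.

Loading drop = R_th/(R_th + R_L) ≤ 0.0200, so R_th ≤ R_L · ε/(1−ε) = 494 kΩ × 0.0200/0.9800 = 10.1 kΩ.

R_th ≤ 10.1 kΩ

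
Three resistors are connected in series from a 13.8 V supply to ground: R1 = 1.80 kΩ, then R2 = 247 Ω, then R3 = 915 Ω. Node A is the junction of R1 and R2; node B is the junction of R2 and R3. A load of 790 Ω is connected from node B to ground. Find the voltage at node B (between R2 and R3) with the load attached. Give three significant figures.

At node B, R3 is in parallel with the load: R3‖R_L = 424.0 Ω.
Below node A the resistance is R2 + (R3‖R_L) = 671.0 Ω, so V_A = 13.8 × 671.0/2471 = 3.747 V.
Then V_B = V_A × (R3‖R_L)/(R2 + R3‖R_L) = 3.747 × 424.0/671.0 = 2.37 V.

V ≈ 2.37 V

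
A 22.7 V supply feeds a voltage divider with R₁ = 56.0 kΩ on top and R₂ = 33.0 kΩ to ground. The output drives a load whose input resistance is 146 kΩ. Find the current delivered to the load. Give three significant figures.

R₂‖R_L = 26.92 kΩ; V_out = 22.7 × 26.92/82.92 = 7.369 V.
I_L = V_out / R_L = 7.369 / 146 kΩ = 0.0505 mA.

I_L ≈ 0.0505 mA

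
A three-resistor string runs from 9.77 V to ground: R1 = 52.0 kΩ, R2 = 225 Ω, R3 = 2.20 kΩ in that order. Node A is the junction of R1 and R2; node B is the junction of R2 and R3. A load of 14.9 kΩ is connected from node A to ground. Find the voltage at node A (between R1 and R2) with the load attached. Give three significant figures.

V ≈ 0.377 V

Below node A the series string R2+R3 = 2425 Ω sits in parallel with the 14900 Ω load: 2086 Ω.
V_A = 9.77 × 2086/(52000 + 2086) = 0.377 V.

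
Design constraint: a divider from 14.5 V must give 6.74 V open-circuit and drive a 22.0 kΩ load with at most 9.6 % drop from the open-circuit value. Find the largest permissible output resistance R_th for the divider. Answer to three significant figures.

Loading drop = R_th/(R_th + R_L) ≤ 0.0960, so R_th ≤ R_L · ε/(1−ε) = 22.0 kΩ × 0.0960/0.9040 = 2.34 kΩ.
(Any R1, R2 with R2/(R1+R2) = 0.465 and R1‖R2 ≤ 2.34 kΩ will meet the spec.)

R_th ≤ 2.34 kΩ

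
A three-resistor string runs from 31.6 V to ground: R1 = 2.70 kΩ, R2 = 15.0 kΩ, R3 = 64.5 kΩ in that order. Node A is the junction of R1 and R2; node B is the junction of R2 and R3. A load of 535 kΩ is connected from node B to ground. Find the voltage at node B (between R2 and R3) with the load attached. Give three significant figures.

V ≈ 24.2 V

At node B, R3 is in parallel with the load: R3‖R_L = 57.56 kΩ.
Below node A the resistance is R2 + (R3‖R_L) = 72.56 kΩ, so V_A = 31.6 × 72.56/75.26 = 30.47 V.
Then V_B = V_A × (R3‖R_L)/(R2 + R3‖R_L) = 30.47 × 57.56/72.56 = 24.2 V.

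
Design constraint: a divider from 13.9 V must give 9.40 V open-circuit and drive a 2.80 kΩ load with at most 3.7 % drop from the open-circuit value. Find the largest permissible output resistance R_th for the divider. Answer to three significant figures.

Loading drop = R_th/(R_th + R_L) ≤ 0.0370, so R_th ≤ R_L · ε/(1−ε) = 2.80 kΩ × 0.0370/0.9630 = 108 Ω.

R_th ≤ 108 Ω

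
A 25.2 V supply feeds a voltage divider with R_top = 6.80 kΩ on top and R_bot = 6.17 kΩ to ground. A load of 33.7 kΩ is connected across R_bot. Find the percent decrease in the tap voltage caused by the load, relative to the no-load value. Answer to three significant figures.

8.76 %

Unloaded V = 25.2 × 6.17/12.97 = 11.988 V.
Loaded: R_bot‖R_L = 5.215 kΩ, giving V = 25.2 × 5.215/12.02 = 10.938 V.
Drop = (11.988 − 10.938) / 11.988 = 8.76 %.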